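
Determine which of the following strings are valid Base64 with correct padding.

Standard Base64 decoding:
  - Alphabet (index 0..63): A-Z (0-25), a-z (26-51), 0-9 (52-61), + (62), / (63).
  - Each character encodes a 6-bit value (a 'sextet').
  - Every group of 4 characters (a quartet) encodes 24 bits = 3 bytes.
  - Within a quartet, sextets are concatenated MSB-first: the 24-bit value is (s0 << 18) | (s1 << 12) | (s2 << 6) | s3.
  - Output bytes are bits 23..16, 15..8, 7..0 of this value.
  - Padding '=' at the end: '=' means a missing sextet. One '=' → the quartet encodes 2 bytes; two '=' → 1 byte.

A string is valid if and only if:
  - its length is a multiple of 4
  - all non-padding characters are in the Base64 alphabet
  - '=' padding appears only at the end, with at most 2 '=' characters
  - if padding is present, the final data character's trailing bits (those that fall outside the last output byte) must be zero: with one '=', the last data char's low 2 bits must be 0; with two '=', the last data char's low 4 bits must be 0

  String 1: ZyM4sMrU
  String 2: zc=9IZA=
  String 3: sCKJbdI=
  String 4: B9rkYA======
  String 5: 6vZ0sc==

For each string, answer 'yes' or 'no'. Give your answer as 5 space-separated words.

Answer: yes no yes no no

Derivation:
String 1: 'ZyM4sMrU' → valid
String 2: 'zc=9IZA=' → invalid (bad char(s): ['=']; '=' in middle)
String 3: 'sCKJbdI=' → valid
String 4: 'B9rkYA======' → invalid (6 pad chars (max 2))
String 5: '6vZ0sc==' → invalid (bad trailing bits)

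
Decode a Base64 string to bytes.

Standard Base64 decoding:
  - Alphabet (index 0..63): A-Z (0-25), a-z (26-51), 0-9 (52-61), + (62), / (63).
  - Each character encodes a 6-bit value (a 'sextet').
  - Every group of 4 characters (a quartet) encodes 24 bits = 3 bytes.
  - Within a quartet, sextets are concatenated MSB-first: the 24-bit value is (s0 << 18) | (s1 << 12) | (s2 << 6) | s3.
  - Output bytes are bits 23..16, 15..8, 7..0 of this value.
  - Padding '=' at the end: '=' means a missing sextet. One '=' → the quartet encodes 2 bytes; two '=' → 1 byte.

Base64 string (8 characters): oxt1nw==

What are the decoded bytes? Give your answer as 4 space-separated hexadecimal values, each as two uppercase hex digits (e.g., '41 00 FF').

Answer: A3 1B 75 9F

Derivation:
After char 0 ('o'=40): chars_in_quartet=1 acc=0x28 bytes_emitted=0
After char 1 ('x'=49): chars_in_quartet=2 acc=0xA31 bytes_emitted=0
After char 2 ('t'=45): chars_in_quartet=3 acc=0x28C6D bytes_emitted=0
After char 3 ('1'=53): chars_in_quartet=4 acc=0xA31B75 -> emit A3 1B 75, reset; bytes_emitted=3
After char 4 ('n'=39): chars_in_quartet=1 acc=0x27 bytes_emitted=3
After char 5 ('w'=48): chars_in_quartet=2 acc=0x9F0 bytes_emitted=3
Padding '==': partial quartet acc=0x9F0 -> emit 9F; bytes_emitted=4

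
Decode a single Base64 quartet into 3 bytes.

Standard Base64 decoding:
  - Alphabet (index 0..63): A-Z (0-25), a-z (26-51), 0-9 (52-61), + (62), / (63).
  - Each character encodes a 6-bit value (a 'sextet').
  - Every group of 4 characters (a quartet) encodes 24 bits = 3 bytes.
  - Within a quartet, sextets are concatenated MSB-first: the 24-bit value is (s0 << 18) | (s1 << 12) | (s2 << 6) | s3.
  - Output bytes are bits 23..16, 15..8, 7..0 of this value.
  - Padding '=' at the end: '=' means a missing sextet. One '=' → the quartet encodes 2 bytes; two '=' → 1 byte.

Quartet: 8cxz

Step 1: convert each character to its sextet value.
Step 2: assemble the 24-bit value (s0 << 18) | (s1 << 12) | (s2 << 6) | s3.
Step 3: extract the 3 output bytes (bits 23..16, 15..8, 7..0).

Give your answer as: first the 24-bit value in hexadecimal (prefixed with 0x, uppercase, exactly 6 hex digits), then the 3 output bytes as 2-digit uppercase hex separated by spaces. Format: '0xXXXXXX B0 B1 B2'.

Sextets: 8=60, c=28, x=49, z=51
24-bit: (60<<18) | (28<<12) | (49<<6) | 51
      = 0xF00000 | 0x01C000 | 0x000C40 | 0x000033
      = 0xF1CC73
Bytes: (v>>16)&0xFF=F1, (v>>8)&0xFF=CC, v&0xFF=73

Answer: 0xF1CC73 F1 CC 73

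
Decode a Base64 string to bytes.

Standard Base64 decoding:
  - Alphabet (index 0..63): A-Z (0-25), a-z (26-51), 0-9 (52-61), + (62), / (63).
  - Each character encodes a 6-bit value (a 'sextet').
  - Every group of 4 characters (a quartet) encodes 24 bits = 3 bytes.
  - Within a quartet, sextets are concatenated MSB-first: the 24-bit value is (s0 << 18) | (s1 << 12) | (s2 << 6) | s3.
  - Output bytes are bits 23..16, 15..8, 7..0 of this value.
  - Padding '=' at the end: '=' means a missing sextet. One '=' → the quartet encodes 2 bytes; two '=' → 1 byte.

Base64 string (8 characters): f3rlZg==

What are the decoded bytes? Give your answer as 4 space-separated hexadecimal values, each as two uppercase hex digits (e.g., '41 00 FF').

Answer: 7F 7A E5 66

Derivation:
After char 0 ('f'=31): chars_in_quartet=1 acc=0x1F bytes_emitted=0
After char 1 ('3'=55): chars_in_quartet=2 acc=0x7F7 bytes_emitted=0
After char 2 ('r'=43): chars_in_quartet=3 acc=0x1FDEB bytes_emitted=0
After char 3 ('l'=37): chars_in_quartet=4 acc=0x7F7AE5 -> emit 7F 7A E5, reset; bytes_emitted=3
After char 4 ('Z'=25): chars_in_quartet=1 acc=0x19 bytes_emitted=3
After char 5 ('g'=32): chars_in_quartet=2 acc=0x660 bytes_emitted=3
Padding '==': partial quartet acc=0x660 -> emit 66; bytes_emitted=4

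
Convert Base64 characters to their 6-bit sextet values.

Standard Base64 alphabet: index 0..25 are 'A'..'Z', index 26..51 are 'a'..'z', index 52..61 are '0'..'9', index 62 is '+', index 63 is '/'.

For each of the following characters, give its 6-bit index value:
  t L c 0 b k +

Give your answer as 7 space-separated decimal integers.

't': a..z range, 26 + ord('t') − ord('a') = 45
'L': A..Z range, ord('L') − ord('A') = 11
'c': a..z range, 26 + ord('c') − ord('a') = 28
'0': 0..9 range, 52 + ord('0') − ord('0') = 52
'b': a..z range, 26 + ord('b') − ord('a') = 27
'k': a..z range, 26 + ord('k') − ord('a') = 36
'+': index 62

Answer: 45 11 28 52 27 36 62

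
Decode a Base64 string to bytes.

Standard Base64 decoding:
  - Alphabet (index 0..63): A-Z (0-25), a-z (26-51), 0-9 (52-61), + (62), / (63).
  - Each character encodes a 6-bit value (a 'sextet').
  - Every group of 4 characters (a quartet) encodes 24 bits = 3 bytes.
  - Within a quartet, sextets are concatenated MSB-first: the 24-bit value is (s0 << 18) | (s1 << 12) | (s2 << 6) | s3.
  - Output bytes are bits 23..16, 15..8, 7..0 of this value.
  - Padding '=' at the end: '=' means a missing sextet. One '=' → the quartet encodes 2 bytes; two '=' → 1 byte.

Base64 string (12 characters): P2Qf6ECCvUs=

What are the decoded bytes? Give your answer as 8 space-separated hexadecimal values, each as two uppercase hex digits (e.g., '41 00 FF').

Answer: 3F 64 1F E8 40 82 BD 4B

Derivation:
After char 0 ('P'=15): chars_in_quartet=1 acc=0xF bytes_emitted=0
After char 1 ('2'=54): chars_in_quartet=2 acc=0x3F6 bytes_emitted=0
After char 2 ('Q'=16): chars_in_quartet=3 acc=0xFD90 bytes_emitted=0
After char 3 ('f'=31): chars_in_quartet=4 acc=0x3F641F -> emit 3F 64 1F, reset; bytes_emitted=3
After char 4 ('6'=58): chars_in_quartet=1 acc=0x3A bytes_emitted=3
After char 5 ('E'=4): chars_in_quartet=2 acc=0xE84 bytes_emitted=3
After char 6 ('C'=2): chars_in_quartet=3 acc=0x3A102 bytes_emitted=3
After char 7 ('C'=2): chars_in_quartet=4 acc=0xE84082 -> emit E8 40 82, reset; bytes_emitted=6
After char 8 ('v'=47): chars_in_quartet=1 acc=0x2F bytes_emitted=6
After char 9 ('U'=20): chars_in_quartet=2 acc=0xBD4 bytes_emitted=6
After char 10 ('s'=44): chars_in_quartet=3 acc=0x2F52C bytes_emitted=6
Padding '=': partial quartet acc=0x2F52C -> emit BD 4B; bytes_emitted=8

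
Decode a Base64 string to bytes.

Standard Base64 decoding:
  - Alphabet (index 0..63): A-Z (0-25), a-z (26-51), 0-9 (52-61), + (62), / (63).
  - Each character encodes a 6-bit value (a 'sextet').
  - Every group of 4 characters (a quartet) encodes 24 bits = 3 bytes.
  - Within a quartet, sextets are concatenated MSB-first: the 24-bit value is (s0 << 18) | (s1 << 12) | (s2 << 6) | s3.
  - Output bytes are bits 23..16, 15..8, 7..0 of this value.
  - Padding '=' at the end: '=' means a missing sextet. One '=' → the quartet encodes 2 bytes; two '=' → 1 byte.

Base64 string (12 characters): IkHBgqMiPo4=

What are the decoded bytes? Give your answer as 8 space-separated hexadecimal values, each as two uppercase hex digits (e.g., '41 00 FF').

Answer: 22 41 C1 82 A3 22 3E 8E

Derivation:
After char 0 ('I'=8): chars_in_quartet=1 acc=0x8 bytes_emitted=0
After char 1 ('k'=36): chars_in_quartet=2 acc=0x224 bytes_emitted=0
After char 2 ('H'=7): chars_in_quartet=3 acc=0x8907 bytes_emitted=0
After char 3 ('B'=1): chars_in_quartet=4 acc=0x2241C1 -> emit 22 41 C1, reset; bytes_emitted=3
After char 4 ('g'=32): chars_in_quartet=1 acc=0x20 bytes_emitted=3
After char 5 ('q'=42): chars_in_quartet=2 acc=0x82A bytes_emitted=3
After char 6 ('M'=12): chars_in_quartet=3 acc=0x20A8C bytes_emitted=3
After char 7 ('i'=34): chars_in_quartet=4 acc=0x82A322 -> emit 82 A3 22, reset; bytes_emitted=6
After char 8 ('P'=15): chars_in_quartet=1 acc=0xF bytes_emitted=6
After char 9 ('o'=40): chars_in_quartet=2 acc=0x3E8 bytes_emitted=6
After char 10 ('4'=56): chars_in_quartet=3 acc=0xFA38 bytes_emitted=6
Padding '=': partial quartet acc=0xFA38 -> emit 3E 8E; bytes_emitted=8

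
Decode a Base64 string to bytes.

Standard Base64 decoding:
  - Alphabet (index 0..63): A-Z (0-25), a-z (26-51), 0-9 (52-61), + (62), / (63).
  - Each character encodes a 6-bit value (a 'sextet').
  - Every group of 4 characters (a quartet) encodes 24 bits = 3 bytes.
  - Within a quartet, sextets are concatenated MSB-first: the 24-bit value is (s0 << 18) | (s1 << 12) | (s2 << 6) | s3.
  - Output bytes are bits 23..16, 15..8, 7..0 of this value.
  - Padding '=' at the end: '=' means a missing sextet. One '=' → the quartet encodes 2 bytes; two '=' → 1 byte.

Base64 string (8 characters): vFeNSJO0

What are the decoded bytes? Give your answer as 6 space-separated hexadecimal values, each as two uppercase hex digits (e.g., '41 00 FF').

After char 0 ('v'=47): chars_in_quartet=1 acc=0x2F bytes_emitted=0
After char 1 ('F'=5): chars_in_quartet=2 acc=0xBC5 bytes_emitted=0
After char 2 ('e'=30): chars_in_quartet=3 acc=0x2F15E bytes_emitted=0
After char 3 ('N'=13): chars_in_quartet=4 acc=0xBC578D -> emit BC 57 8D, reset; bytes_emitted=3
After char 4 ('S'=18): chars_in_quartet=1 acc=0x12 bytes_emitted=3
After char 5 ('J'=9): chars_in_quartet=2 acc=0x489 bytes_emitted=3
After char 6 ('O'=14): chars_in_quartet=3 acc=0x1224E bytes_emitted=3
After char 7 ('0'=52): chars_in_quartet=4 acc=0x4893B4 -> emit 48 93 B4, reset; bytes_emitted=6

Answer: BC 57 8D 48 93 B4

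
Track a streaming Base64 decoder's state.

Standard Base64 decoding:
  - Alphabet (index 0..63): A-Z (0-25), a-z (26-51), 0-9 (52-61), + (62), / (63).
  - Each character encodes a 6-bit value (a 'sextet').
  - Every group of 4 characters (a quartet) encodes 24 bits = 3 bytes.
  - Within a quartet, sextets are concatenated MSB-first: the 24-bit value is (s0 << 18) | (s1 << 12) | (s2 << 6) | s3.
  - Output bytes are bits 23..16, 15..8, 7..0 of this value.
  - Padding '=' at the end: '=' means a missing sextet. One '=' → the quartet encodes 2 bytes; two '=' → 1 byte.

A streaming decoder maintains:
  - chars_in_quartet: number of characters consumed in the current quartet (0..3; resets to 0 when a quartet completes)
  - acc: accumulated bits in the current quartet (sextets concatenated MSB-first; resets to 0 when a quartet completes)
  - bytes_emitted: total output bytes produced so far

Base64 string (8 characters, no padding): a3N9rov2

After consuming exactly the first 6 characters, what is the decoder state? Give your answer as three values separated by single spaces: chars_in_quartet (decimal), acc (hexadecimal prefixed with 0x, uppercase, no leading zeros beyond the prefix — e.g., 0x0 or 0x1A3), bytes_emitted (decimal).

Answer: 2 0xAE8 3

Derivation:
After char 0 ('a'=26): chars_in_quartet=1 acc=0x1A bytes_emitted=0
After char 1 ('3'=55): chars_in_quartet=2 acc=0x6B7 bytes_emitted=0
After char 2 ('N'=13): chars_in_quartet=3 acc=0x1ADCD bytes_emitted=0
After char 3 ('9'=61): chars_in_quartet=4 acc=0x6B737D -> emit 6B 73 7D, reset; bytes_emitted=3
After char 4 ('r'=43): chars_in_quartet=1 acc=0x2B bytes_emitted=3
After char 5 ('o'=40): chars_in_quartet=2 acc=0xAE8 bytes_emitted=3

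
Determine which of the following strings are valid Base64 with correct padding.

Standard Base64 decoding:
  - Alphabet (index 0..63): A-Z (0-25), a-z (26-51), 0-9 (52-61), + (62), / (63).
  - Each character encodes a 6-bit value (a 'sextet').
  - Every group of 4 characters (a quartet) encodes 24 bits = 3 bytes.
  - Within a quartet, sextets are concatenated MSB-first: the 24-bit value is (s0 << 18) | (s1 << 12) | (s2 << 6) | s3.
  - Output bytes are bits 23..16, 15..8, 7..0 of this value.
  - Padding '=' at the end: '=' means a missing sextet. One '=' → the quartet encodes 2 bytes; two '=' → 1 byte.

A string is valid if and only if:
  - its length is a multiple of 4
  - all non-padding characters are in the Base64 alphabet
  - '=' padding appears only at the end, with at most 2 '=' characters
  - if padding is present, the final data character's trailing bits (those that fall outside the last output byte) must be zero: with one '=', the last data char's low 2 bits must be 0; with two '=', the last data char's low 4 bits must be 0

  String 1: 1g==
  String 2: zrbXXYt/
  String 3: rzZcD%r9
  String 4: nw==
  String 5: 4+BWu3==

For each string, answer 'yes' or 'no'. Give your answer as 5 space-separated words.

Answer: yes yes no yes no

Derivation:
String 1: '1g==' → valid
String 2: 'zrbXXYt/' → valid
String 3: 'rzZcD%r9' → invalid (bad char(s): ['%'])
String 4: 'nw==' → valid
String 5: '4+BWu3==' → invalid (bad trailing bits)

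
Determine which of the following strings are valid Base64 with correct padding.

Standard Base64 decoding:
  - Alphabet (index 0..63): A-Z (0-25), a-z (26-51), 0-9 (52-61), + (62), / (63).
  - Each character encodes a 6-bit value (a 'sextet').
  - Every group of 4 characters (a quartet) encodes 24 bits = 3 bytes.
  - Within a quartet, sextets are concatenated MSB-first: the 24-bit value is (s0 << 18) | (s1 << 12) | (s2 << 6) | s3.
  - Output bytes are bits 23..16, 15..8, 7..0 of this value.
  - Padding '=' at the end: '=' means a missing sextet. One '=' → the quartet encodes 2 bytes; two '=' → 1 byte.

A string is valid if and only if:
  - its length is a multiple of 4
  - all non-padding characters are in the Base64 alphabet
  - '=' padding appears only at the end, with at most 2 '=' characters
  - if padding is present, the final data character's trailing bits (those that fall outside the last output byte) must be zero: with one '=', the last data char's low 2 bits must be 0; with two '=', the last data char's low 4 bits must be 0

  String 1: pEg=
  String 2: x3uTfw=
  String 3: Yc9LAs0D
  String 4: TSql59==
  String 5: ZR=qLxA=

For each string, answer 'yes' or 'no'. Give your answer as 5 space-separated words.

Answer: yes no yes no no

Derivation:
String 1: 'pEg=' → valid
String 2: 'x3uTfw=' → invalid (len=7 not mult of 4)
String 3: 'Yc9LAs0D' → valid
String 4: 'TSql59==' → invalid (bad trailing bits)
String 5: 'ZR=qLxA=' → invalid (bad char(s): ['=']; '=' in middle)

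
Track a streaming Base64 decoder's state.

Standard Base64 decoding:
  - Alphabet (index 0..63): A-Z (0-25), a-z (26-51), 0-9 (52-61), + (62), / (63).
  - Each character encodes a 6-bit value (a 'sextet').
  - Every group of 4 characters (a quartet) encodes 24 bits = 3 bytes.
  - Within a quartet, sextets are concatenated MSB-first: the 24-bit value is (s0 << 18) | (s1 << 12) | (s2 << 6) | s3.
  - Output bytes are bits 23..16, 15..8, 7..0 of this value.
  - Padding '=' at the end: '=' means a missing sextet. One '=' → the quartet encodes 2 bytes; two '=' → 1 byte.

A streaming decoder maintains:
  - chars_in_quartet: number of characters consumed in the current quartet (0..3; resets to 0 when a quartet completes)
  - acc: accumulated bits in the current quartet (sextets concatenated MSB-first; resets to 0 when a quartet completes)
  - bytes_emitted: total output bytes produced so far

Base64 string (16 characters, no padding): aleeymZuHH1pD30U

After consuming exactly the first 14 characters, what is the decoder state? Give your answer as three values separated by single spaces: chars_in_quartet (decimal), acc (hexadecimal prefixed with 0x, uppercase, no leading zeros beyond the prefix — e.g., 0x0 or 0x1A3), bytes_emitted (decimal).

Answer: 2 0xF7 9

Derivation:
After char 0 ('a'=26): chars_in_quartet=1 acc=0x1A bytes_emitted=0
After char 1 ('l'=37): chars_in_quartet=2 acc=0x6A5 bytes_emitted=0
After char 2 ('e'=30): chars_in_quartet=3 acc=0x1A95E bytes_emitted=0
After char 3 ('e'=30): chars_in_quartet=4 acc=0x6A579E -> emit 6A 57 9E, reset; bytes_emitted=3
After char 4 ('y'=50): chars_in_quartet=1 acc=0x32 bytes_emitted=3
After char 5 ('m'=38): chars_in_quartet=2 acc=0xCA6 bytes_emitted=3
After char 6 ('Z'=25): chars_in_quartet=3 acc=0x32999 bytes_emitted=3
After char 7 ('u'=46): chars_in_quartet=4 acc=0xCA666E -> emit CA 66 6E, reset; bytes_emitted=6
After char 8 ('H'=7): chars_in_quartet=1 acc=0x7 bytes_emitted=6
After char 9 ('H'=7): chars_in_quartet=2 acc=0x1C7 bytes_emitted=6
After char 10 ('1'=53): chars_in_quartet=3 acc=0x71F5 bytes_emitted=6
After char 11 ('p'=41): chars_in_quartet=4 acc=0x1C7D69 -> emit 1C 7D 69, reset; bytes_emitted=9
After char 12 ('D'=3): chars_in_quartet=1 acc=0x3 bytes_emitted=9
After char 13 ('3'=55): chars_in_quartet=2 acc=0xF7 bytes_emitted=9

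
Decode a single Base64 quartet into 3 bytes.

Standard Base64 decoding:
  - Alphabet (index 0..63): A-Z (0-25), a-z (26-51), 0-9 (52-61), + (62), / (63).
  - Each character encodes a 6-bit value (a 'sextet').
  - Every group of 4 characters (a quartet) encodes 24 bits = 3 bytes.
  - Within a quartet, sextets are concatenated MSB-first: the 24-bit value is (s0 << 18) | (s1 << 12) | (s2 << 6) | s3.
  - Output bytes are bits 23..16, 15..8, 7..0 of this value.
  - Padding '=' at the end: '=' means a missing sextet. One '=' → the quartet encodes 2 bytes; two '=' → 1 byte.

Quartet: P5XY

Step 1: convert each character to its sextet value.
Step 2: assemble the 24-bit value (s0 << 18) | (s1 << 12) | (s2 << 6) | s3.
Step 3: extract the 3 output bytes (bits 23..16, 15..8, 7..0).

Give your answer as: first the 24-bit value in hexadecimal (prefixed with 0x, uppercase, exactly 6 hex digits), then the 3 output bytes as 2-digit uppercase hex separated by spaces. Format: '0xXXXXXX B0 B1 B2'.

Sextets: P=15, 5=57, X=23, Y=24
24-bit: (15<<18) | (57<<12) | (23<<6) | 24
      = 0x3C0000 | 0x039000 | 0x0005C0 | 0x000018
      = 0x3F95D8
Bytes: (v>>16)&0xFF=3F, (v>>8)&0xFF=95, v&0xFF=D8

Answer: 0x3F95D8 3F 95 D8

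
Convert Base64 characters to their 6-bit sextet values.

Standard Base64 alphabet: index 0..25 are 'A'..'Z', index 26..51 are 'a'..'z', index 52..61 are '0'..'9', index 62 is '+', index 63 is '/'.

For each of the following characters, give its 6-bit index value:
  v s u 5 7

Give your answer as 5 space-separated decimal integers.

'v': a..z range, 26 + ord('v') − ord('a') = 47
's': a..z range, 26 + ord('s') − ord('a') = 44
'u': a..z range, 26 + ord('u') − ord('a') = 46
'5': 0..9 range, 52 + ord('5') − ord('0') = 57
'7': 0..9 range, 52 + ord('7') − ord('0') = 59

Answer: 47 44 46 57 59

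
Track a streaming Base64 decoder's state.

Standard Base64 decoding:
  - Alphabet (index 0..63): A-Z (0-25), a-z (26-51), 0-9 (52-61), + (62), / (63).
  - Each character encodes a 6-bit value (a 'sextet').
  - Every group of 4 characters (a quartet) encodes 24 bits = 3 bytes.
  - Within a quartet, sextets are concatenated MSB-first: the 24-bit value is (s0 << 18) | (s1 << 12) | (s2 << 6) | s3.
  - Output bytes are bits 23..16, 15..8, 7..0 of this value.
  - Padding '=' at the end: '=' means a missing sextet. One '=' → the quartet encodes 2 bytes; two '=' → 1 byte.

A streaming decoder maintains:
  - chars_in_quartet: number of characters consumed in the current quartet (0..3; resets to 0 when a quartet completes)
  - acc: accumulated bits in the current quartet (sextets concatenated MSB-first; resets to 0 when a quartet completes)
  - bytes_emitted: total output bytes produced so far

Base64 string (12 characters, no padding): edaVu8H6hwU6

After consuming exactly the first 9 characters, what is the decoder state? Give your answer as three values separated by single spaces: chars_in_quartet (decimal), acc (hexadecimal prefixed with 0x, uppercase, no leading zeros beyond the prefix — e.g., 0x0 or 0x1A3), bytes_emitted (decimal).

Answer: 1 0x21 6

Derivation:
After char 0 ('e'=30): chars_in_quartet=1 acc=0x1E bytes_emitted=0
After char 1 ('d'=29): chars_in_quartet=2 acc=0x79D bytes_emitted=0
After char 2 ('a'=26): chars_in_quartet=3 acc=0x1E75A bytes_emitted=0
After char 3 ('V'=21): chars_in_quartet=4 acc=0x79D695 -> emit 79 D6 95, reset; bytes_emitted=3
After char 4 ('u'=46): chars_in_quartet=1 acc=0x2E bytes_emitted=3
After char 5 ('8'=60): chars_in_quartet=2 acc=0xBBC bytes_emitted=3
After char 6 ('H'=7): chars_in_quartet=3 acc=0x2EF07 bytes_emitted=3
After char 7 ('6'=58): chars_in_quartet=4 acc=0xBBC1FA -> emit BB C1 FA, reset; bytes_emitted=6
After char 8 ('h'=33): chars_in_quartet=1 acc=0x21 bytes_emitted=6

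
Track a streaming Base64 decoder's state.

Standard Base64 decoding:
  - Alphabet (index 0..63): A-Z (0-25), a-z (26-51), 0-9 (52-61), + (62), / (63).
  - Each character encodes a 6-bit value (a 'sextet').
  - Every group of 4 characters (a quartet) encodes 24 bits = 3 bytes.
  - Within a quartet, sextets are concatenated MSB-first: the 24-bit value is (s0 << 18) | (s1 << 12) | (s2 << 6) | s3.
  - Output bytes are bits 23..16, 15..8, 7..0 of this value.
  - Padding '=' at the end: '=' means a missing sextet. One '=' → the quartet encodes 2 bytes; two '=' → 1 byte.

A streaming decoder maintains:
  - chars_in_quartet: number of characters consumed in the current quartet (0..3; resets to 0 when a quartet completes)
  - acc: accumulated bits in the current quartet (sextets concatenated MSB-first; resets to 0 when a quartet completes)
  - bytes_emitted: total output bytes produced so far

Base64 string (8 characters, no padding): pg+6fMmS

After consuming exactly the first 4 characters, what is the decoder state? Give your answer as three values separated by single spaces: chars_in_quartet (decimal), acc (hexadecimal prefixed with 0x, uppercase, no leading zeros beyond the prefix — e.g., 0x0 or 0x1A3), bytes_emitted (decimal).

Answer: 0 0x0 3

Derivation:
After char 0 ('p'=41): chars_in_quartet=1 acc=0x29 bytes_emitted=0
After char 1 ('g'=32): chars_in_quartet=2 acc=0xA60 bytes_emitted=0
After char 2 ('+'=62): chars_in_quartet=3 acc=0x2983E bytes_emitted=0
After char 3 ('6'=58): chars_in_quartet=4 acc=0xA60FBA -> emit A6 0F BA, reset; bytes_emitted=3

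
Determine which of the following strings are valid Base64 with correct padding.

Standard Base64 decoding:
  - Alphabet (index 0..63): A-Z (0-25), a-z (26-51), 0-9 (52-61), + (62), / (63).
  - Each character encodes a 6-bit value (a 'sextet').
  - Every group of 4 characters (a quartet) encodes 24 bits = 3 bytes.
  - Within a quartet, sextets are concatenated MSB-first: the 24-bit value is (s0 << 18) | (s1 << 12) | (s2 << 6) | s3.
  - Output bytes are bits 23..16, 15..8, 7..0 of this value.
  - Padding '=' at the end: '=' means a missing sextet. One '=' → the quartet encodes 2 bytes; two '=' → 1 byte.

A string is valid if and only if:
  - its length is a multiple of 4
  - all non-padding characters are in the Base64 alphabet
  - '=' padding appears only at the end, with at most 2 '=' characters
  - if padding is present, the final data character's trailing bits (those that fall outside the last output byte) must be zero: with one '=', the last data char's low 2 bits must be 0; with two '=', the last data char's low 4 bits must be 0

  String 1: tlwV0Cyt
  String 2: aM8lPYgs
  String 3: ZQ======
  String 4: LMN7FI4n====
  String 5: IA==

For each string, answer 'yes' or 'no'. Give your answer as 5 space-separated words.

String 1: 'tlwV0Cyt' → valid
String 2: 'aM8lPYgs' → valid
String 3: 'ZQ======' → invalid (6 pad chars (max 2))
String 4: 'LMN7FI4n====' → invalid (4 pad chars (max 2))
String 5: 'IA==' → valid

Answer: yes yes no no yes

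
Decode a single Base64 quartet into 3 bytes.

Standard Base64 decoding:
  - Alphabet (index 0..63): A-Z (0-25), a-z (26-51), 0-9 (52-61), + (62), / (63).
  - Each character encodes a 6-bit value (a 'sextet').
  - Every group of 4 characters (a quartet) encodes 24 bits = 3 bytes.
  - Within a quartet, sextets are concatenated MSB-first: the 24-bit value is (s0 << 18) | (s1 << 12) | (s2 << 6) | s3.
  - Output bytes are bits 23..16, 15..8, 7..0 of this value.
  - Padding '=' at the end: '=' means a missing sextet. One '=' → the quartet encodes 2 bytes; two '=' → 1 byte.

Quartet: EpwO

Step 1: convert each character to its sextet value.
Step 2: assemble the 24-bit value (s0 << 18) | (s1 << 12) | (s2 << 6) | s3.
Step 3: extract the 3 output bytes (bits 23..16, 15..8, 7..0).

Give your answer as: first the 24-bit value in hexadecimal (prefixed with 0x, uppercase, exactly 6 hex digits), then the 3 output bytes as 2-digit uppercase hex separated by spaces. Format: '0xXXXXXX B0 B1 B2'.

Sextets: E=4, p=41, w=48, O=14
24-bit: (4<<18) | (41<<12) | (48<<6) | 14
      = 0x100000 | 0x029000 | 0x000C00 | 0x00000E
      = 0x129C0E
Bytes: (v>>16)&0xFF=12, (v>>8)&0xFF=9C, v&0xFF=0E

Answer: 0x129C0E 12 9C 0E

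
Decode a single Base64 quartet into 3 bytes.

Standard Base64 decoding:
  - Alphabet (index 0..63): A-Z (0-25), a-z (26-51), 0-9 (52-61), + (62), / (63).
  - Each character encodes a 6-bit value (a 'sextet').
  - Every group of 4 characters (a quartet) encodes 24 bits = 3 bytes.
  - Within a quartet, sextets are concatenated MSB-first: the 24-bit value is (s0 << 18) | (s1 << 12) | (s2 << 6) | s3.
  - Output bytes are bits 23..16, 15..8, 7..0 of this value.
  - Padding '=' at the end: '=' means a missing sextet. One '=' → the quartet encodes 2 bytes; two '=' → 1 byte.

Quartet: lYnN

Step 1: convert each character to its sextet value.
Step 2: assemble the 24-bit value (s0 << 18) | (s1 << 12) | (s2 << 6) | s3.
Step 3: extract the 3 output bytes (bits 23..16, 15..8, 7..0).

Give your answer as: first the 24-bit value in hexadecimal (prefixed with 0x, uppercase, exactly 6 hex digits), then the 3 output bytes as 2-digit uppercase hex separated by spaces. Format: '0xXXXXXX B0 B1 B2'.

Answer: 0x9589CD 95 89 CD

Derivation:
Sextets: l=37, Y=24, n=39, N=13
24-bit: (37<<18) | (24<<12) | (39<<6) | 13
      = 0x940000 | 0x018000 | 0x0009C0 | 0x00000D
      = 0x9589CD
Bytes: (v>>16)&0xFF=95, (v>>8)&0xFF=89, v&0xFF=CD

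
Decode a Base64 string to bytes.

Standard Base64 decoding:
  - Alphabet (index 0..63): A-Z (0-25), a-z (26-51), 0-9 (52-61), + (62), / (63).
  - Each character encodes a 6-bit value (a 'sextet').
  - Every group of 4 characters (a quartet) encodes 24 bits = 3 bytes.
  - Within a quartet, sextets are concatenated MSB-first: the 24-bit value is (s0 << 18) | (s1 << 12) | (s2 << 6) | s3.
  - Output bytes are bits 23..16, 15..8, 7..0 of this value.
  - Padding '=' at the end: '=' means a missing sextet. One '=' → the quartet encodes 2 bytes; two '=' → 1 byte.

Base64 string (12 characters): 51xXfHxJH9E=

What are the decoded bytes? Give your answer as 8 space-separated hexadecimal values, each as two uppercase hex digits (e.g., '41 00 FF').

Answer: E7 5C 57 7C 7C 49 1F D1

Derivation:
After char 0 ('5'=57): chars_in_quartet=1 acc=0x39 bytes_emitted=0
After char 1 ('1'=53): chars_in_quartet=2 acc=0xE75 bytes_emitted=0
After char 2 ('x'=49): chars_in_quartet=3 acc=0x39D71 bytes_emitted=0
After char 3 ('X'=23): chars_in_quartet=4 acc=0xE75C57 -> emit E7 5C 57, reset; bytes_emitted=3
After char 4 ('f'=31): chars_in_quartet=1 acc=0x1F bytes_emitted=3
After char 5 ('H'=7): chars_in_quartet=2 acc=0x7C7 bytes_emitted=3
After char 6 ('x'=49): chars_in_quartet=3 acc=0x1F1F1 bytes_emitted=3
After char 7 ('J'=9): chars_in_quartet=4 acc=0x7C7C49 -> emit 7C 7C 49, reset; bytes_emitted=6
After char 8 ('H'=7): chars_in_quartet=1 acc=0x7 bytes_emitted=6
After char 9 ('9'=61): chars_in_quartet=2 acc=0x1FD bytes_emitted=6
After char 10 ('E'=4): chars_in_quartet=3 acc=0x7F44 bytes_emitted=6
Padding '=': partial quartet acc=0x7F44 -> emit 1F D1; bytes_emitted=8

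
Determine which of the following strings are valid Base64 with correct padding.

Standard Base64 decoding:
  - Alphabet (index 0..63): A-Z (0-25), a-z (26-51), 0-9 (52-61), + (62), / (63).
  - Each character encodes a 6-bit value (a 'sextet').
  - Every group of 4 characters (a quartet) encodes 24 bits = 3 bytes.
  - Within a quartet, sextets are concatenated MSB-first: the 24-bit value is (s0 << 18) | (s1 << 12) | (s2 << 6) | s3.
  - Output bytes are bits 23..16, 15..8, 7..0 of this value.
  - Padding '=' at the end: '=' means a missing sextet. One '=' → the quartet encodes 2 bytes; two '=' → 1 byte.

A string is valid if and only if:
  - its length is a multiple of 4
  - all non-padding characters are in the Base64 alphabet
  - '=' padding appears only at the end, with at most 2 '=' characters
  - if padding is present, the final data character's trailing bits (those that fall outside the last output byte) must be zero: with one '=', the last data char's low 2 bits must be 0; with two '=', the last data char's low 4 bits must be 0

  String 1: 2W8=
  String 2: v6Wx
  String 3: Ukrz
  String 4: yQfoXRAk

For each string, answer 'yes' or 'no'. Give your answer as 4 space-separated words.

String 1: '2W8=' → valid
String 2: 'v6Wx' → valid
String 3: 'Ukrz' → valid
String 4: 'yQfoXRAk' → valid

Answer: yes yes yes yes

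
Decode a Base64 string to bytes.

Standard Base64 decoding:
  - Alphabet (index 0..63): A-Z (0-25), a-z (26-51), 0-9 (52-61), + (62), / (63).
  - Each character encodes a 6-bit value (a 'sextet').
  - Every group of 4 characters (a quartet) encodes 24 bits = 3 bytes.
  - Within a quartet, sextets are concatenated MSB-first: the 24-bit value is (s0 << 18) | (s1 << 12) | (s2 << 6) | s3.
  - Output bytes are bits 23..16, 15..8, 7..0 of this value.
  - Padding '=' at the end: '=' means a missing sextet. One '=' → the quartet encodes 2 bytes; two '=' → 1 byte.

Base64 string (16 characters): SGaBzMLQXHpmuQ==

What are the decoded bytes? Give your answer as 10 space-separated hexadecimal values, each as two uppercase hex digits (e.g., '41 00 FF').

Answer: 48 66 81 CC C2 D0 5C 7A 66 B9

Derivation:
After char 0 ('S'=18): chars_in_quartet=1 acc=0x12 bytes_emitted=0
After char 1 ('G'=6): chars_in_quartet=2 acc=0x486 bytes_emitted=0
After char 2 ('a'=26): chars_in_quartet=3 acc=0x1219A bytes_emitted=0
After char 3 ('B'=1): chars_in_quartet=4 acc=0x486681 -> emit 48 66 81, reset; bytes_emitted=3
After char 4 ('z'=51): chars_in_quartet=1 acc=0x33 bytes_emitted=3
After char 5 ('M'=12): chars_in_quartet=2 acc=0xCCC bytes_emitted=3
After char 6 ('L'=11): chars_in_quartet=3 acc=0x3330B bytes_emitted=3
After char 7 ('Q'=16): chars_in_quartet=4 acc=0xCCC2D0 -> emit CC C2 D0, reset; bytes_emitted=6
After char 8 ('X'=23): chars_in_quartet=1 acc=0x17 bytes_emitted=6
After char 9 ('H'=7): chars_in_quartet=2 acc=0x5C7 bytes_emitted=6
After char 10 ('p'=41): chars_in_quartet=3 acc=0x171E9 bytes_emitted=6
After char 11 ('m'=38): chars_in_quartet=4 acc=0x5C7A66 -> emit 5C 7A 66, reset; bytes_emitted=9
After char 12 ('u'=46): chars_in_quartet=1 acc=0x2E bytes_emitted=9
After char 13 ('Q'=16): chars_in_quartet=2 acc=0xB90 bytes_emitted=9
Padding '==': partial quartet acc=0xB90 -> emit B9; bytes_emitted=10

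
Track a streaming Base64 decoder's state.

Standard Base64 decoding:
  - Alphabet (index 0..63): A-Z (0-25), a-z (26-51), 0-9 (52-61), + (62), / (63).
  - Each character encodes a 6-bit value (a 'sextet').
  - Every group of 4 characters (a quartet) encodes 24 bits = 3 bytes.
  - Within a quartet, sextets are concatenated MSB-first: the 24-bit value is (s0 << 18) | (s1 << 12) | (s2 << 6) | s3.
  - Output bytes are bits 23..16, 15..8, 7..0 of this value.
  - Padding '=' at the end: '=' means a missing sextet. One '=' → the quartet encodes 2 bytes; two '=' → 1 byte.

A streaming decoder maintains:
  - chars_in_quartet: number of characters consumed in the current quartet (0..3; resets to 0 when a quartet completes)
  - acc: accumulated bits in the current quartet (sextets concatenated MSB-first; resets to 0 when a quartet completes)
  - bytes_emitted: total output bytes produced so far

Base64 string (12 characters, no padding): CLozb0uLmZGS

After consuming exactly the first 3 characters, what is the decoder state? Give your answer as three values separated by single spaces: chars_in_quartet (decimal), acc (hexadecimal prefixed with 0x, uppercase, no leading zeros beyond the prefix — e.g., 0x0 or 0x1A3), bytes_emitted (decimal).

Answer: 3 0x22E8 0

Derivation:
After char 0 ('C'=2): chars_in_quartet=1 acc=0x2 bytes_emitted=0
After char 1 ('L'=11): chars_in_quartet=2 acc=0x8B bytes_emitted=0
After char 2 ('o'=40): chars_in_quartet=3 acc=0x22E8 bytes_emitted=0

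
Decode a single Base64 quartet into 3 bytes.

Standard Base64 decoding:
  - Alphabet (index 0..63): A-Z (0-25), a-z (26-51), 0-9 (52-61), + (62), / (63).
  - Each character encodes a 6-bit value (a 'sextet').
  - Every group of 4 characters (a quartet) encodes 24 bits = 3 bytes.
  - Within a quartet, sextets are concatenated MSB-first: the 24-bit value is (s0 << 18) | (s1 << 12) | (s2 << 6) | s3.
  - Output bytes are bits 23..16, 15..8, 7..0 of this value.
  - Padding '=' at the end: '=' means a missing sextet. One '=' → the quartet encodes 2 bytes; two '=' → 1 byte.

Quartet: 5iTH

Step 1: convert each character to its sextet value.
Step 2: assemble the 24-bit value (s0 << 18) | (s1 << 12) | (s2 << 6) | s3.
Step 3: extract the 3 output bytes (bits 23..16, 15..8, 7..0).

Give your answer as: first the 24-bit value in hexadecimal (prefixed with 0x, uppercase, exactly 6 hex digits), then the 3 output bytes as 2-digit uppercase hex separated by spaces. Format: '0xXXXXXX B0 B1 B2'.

Answer: 0xE624C7 E6 24 C7

Derivation:
Sextets: 5=57, i=34, T=19, H=7
24-bit: (57<<18) | (34<<12) | (19<<6) | 7
      = 0xE40000 | 0x022000 | 0x0004C0 | 0x000007
      = 0xE624C7
Bytes: (v>>16)&0xFF=E6, (v>>8)&0xFF=24, v&0xFF=C7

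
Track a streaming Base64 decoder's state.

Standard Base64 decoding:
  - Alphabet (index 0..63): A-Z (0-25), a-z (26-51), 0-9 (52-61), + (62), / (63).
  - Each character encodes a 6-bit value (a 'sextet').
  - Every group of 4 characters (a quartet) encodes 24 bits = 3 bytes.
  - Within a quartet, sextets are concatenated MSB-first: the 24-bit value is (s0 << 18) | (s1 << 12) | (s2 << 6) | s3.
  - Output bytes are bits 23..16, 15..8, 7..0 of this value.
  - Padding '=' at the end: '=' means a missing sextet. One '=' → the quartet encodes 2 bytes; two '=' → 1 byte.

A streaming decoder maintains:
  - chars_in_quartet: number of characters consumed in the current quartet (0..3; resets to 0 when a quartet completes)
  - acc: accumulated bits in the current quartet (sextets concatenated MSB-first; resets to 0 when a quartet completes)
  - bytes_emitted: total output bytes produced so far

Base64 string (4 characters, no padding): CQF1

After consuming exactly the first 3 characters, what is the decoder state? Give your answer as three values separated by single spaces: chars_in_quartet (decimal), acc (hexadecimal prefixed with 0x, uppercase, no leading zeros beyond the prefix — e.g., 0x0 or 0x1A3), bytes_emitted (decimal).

Answer: 3 0x2405 0

Derivation:
After char 0 ('C'=2): chars_in_quartet=1 acc=0x2 bytes_emitted=0
After char 1 ('Q'=16): chars_in_quartet=2 acc=0x90 bytes_emitted=0
After char 2 ('F'=5): chars_in_quartet=3 acc=0x2405 bytes_emitted=0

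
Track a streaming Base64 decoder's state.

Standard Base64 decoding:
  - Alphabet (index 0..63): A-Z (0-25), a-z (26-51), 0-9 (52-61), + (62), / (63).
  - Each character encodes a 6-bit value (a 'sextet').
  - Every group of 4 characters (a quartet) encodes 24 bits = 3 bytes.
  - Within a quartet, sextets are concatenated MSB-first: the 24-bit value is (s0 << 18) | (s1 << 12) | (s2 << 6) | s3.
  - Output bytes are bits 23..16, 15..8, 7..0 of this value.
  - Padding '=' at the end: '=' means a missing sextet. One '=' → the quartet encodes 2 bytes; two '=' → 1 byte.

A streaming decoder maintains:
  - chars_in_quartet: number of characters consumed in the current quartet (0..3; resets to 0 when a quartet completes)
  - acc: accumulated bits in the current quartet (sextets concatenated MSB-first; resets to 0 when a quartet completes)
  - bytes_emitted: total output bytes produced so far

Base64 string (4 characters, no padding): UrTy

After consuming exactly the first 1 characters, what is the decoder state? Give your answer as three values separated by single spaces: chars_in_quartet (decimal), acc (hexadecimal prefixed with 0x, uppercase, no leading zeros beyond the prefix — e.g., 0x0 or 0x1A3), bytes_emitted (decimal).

Answer: 1 0x14 0

Derivation:
After char 0 ('U'=20): chars_in_quartet=1 acc=0x14 bytes_emitted=0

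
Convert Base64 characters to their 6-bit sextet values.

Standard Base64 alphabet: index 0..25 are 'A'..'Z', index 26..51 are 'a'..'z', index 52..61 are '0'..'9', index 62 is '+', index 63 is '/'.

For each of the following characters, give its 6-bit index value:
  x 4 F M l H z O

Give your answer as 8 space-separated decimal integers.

Answer: 49 56 5 12 37 7 51 14

Derivation:
'x': a..z range, 26 + ord('x') − ord('a') = 49
'4': 0..9 range, 52 + ord('4') − ord('0') = 56
'F': A..Z range, ord('F') − ord('A') = 5
'M': A..Z range, ord('M') − ord('A') = 12
'l': a..z range, 26 + ord('l') − ord('a') = 37
'H': A..Z range, ord('H') − ord('A') = 7
'z': a..z range, 26 + ord('z') − ord('a') = 51
'O': A..Z range, ord('O') − ord('A') = 14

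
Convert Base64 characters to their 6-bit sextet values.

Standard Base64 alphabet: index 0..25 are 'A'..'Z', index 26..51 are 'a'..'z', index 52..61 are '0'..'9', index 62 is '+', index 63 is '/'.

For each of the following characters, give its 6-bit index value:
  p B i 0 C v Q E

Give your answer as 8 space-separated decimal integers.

Answer: 41 1 34 52 2 47 16 4

Derivation:
'p': a..z range, 26 + ord('p') − ord('a') = 41
'B': A..Z range, ord('B') − ord('A') = 1
'i': a..z range, 26 + ord('i') − ord('a') = 34
'0': 0..9 range, 52 + ord('0') − ord('0') = 52
'C': A..Z range, ord('C') − ord('A') = 2
'v': a..z range, 26 + ord('v') − ord('a') = 47
'Q': A..Z range, ord('Q') − ord('A') = 16
'E': A..Z range, ord('E') − ord('A') = 4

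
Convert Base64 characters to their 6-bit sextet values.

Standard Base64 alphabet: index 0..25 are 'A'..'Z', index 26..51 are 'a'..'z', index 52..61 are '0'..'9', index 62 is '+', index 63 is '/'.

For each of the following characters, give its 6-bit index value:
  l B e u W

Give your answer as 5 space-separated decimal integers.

Answer: 37 1 30 46 22

Derivation:
'l': a..z range, 26 + ord('l') − ord('a') = 37
'B': A..Z range, ord('B') − ord('A') = 1
'e': a..z range, 26 + ord('e') − ord('a') = 30
'u': a..z range, 26 + ord('u') − ord('a') = 46
'W': A..Z range, ord('W') − ord('A') = 22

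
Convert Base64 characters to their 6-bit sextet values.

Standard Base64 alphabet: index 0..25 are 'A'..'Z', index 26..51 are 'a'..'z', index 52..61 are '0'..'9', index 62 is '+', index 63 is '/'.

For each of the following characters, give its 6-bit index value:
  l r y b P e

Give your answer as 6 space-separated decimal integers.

'l': a..z range, 26 + ord('l') − ord('a') = 37
'r': a..z range, 26 + ord('r') − ord('a') = 43
'y': a..z range, 26 + ord('y') − ord('a') = 50
'b': a..z range, 26 + ord('b') − ord('a') = 27
'P': A..Z range, ord('P') − ord('A') = 15
'e': a..z range, 26 + ord('e') − ord('a') = 30

Answer: 37 43 50 27 15 30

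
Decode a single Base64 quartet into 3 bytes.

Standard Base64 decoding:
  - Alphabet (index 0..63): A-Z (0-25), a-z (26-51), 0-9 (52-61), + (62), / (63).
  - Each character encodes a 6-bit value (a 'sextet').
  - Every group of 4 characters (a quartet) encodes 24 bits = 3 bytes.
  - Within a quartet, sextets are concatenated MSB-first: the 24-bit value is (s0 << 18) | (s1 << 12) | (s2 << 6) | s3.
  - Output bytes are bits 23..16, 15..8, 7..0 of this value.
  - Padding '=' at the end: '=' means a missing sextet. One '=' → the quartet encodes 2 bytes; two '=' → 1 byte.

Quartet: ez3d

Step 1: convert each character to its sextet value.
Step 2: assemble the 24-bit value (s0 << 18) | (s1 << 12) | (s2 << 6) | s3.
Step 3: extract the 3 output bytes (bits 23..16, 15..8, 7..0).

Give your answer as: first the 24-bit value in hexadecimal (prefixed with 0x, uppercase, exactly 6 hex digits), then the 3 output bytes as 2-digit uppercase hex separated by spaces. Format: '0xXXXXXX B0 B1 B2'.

Sextets: e=30, z=51, 3=55, d=29
24-bit: (30<<18) | (51<<12) | (55<<6) | 29
      = 0x780000 | 0x033000 | 0x000DC0 | 0x00001D
      = 0x7B3DDD
Bytes: (v>>16)&0xFF=7B, (v>>8)&0xFF=3D, v&0xFF=DD

Answer: 0x7B3DDD 7B 3D DD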